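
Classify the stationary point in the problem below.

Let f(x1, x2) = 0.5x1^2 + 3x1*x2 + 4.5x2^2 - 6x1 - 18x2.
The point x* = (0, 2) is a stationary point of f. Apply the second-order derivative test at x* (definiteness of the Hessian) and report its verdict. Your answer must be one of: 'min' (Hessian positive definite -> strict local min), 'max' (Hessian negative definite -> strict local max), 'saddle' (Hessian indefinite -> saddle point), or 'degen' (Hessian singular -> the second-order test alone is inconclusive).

Compute the Hessian H = grad^2 f:
  H = [[1, 3], [3, 9]]
Verify stationarity: grad f(x*) = H x* + g = (0, 0).
Eigenvalues of H: 0, 10.
H has a zero eigenvalue (singular; positive semidefinite but not definite), so H is neither positive definite, negative definite, nor indefinite. The second-order test alone is inconclusive -> degen.
(Indeed, f is constant along the null direction of H through x*, so x* is not a strict local extremum.)

degen


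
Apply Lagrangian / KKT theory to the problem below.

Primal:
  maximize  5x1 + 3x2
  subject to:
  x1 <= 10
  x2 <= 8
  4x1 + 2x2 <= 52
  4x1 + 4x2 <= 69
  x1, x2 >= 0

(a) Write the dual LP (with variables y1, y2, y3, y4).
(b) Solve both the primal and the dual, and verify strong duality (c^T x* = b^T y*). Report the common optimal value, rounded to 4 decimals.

The standard primal-dual pair for 'max c^T x s.t. A x <= b, x >= 0' is:
  Dual:  min b^T y  s.t.  A^T y >= c,  y >= 0.

So the dual LP is:
  minimize  10y1 + 8y2 + 52y3 + 69y4
  subject to:
    y1 + 4y3 + 4y4 >= 5
    y2 + 2y3 + 4y4 >= 3
    y1, y2, y3, y4 >= 0

Solving the primal: x* = (9, 8).
  primal value c^T x* = 69.
Solving the dual: y* = (0, 0.5, 1.25, 0).
  dual value b^T y* = 69.
Strong duality: c^T x* = b^T y*. Confirmed.

69


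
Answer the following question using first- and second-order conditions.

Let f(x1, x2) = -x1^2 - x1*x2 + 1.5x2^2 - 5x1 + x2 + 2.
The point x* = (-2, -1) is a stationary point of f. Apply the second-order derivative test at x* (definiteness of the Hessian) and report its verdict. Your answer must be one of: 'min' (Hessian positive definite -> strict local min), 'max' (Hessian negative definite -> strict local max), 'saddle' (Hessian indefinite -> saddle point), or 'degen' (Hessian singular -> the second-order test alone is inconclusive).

Compute the Hessian H = grad^2 f:
  H = [[-2, -1], [-1, 3]]
Verify stationarity: grad f(x*) = H x* + g = (0, 0).
Eigenvalues of H: -2.1926, 3.1926.
Eigenvalues have mixed signs, so H is indefinite -> x* is a saddle point.

saddle


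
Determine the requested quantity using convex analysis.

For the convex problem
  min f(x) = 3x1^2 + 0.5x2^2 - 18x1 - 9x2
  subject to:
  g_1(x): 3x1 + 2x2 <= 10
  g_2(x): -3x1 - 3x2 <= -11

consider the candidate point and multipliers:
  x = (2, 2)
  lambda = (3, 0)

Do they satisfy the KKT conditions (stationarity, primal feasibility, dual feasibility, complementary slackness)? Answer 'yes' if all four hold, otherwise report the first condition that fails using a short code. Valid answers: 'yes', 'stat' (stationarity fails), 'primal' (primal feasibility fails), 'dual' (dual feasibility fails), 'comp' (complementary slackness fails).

Gradient of f: grad f(x) = Q x + c = (-6, -7)
Constraint values g_i(x) = a_i^T x - b_i:
  g_1((2, 2)) = 0
  g_2((2, 2)) = -1
Stationarity residual: grad f(x) + sum_i lambda_i a_i = (3, -1)
  -> stationarity FAILS
Primal feasibility (all g_i <= 0): OK
Dual feasibility (all lambda_i >= 0): OK
Complementary slackness (lambda_i * g_i(x) = 0 for all i): OK

Verdict: the first failing condition is stationarity -> stat.

stat


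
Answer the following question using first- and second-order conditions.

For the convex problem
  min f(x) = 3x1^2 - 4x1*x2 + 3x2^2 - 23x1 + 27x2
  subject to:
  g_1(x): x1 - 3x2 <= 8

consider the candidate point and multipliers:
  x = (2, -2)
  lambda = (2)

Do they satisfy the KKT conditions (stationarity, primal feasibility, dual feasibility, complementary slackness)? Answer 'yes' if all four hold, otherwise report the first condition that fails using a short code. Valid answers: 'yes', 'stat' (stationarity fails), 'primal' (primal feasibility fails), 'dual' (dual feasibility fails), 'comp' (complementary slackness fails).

Gradient of f: grad f(x) = Q x + c = (-3, 7)
Constraint values g_i(x) = a_i^T x - b_i:
  g_1((2, -2)) = 0
Stationarity residual: grad f(x) + sum_i lambda_i a_i = (-1, 1)
  -> stationarity FAILS
Primal feasibility (all g_i <= 0): OK
Dual feasibility (all lambda_i >= 0): OK
Complementary slackness (lambda_i * g_i(x) = 0 for all i): OK

Verdict: the first failing condition is stationarity -> stat.

stat


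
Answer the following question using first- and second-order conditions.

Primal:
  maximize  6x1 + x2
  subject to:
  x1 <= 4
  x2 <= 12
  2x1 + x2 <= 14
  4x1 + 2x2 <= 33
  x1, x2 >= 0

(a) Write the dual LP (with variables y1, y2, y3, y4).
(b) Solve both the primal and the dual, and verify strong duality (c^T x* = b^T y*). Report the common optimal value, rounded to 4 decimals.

The standard primal-dual pair for 'max c^T x s.t. A x <= b, x >= 0' is:
  Dual:  min b^T y  s.t.  A^T y >= c,  y >= 0.

So the dual LP is:
  minimize  4y1 + 12y2 + 14y3 + 33y4
  subject to:
    y1 + 2y3 + 4y4 >= 6
    y2 + y3 + 2y4 >= 1
    y1, y2, y3, y4 >= 0

Solving the primal: x* = (4, 6).
  primal value c^T x* = 30.
Solving the dual: y* = (4, 0, 1, 0).
  dual value b^T y* = 30.
Strong duality: c^T x* = b^T y*. Confirmed.

30


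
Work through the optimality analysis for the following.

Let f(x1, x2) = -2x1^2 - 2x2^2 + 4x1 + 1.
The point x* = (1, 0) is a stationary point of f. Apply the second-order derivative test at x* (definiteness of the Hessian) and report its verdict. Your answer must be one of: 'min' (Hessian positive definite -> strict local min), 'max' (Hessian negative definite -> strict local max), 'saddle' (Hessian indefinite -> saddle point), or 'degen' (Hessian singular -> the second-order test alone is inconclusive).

Compute the Hessian H = grad^2 f:
  H = [[-4, 0], [0, -4]]
Verify stationarity: grad f(x*) = H x* + g = (0, 0).
Eigenvalues of H: -4, -4.
Both eigenvalues < 0, so H is negative definite -> x* is a strict local max.

max


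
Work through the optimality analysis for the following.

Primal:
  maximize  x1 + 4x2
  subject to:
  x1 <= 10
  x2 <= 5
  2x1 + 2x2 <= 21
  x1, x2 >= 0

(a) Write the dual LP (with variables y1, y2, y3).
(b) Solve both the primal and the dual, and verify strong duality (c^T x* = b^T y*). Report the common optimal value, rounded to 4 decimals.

The standard primal-dual pair for 'max c^T x s.t. A x <= b, x >= 0' is:
  Dual:  min b^T y  s.t.  A^T y >= c,  y >= 0.

So the dual LP is:
  minimize  10y1 + 5y2 + 21y3
  subject to:
    y1 + 2y3 >= 1
    y2 + 2y3 >= 4
    y1, y2, y3 >= 0

Solving the primal: x* = (5.5, 5).
  primal value c^T x* = 25.5.
Solving the dual: y* = (0, 3, 0.5).
  dual value b^T y* = 25.5.
Strong duality: c^T x* = b^T y*. Confirmed.

25.5


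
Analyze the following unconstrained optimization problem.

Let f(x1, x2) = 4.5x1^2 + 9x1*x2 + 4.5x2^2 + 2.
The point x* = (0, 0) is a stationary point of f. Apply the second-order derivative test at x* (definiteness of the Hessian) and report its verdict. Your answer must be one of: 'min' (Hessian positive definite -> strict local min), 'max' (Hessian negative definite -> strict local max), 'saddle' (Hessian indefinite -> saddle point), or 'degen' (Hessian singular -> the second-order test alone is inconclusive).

Compute the Hessian H = grad^2 f:
  H = [[9, 9], [9, 9]]
Verify stationarity: grad f(x*) = H x* + g = (0, 0).
Eigenvalues of H: 0, 18.
H has a zero eigenvalue (singular; positive semidefinite but not definite), so H is neither positive definite, negative definite, nor indefinite. The second-order test alone is inconclusive -> degen.
(Indeed, f is constant along the null direction of H through x*, so x* is not a strict local extremum.)

degen


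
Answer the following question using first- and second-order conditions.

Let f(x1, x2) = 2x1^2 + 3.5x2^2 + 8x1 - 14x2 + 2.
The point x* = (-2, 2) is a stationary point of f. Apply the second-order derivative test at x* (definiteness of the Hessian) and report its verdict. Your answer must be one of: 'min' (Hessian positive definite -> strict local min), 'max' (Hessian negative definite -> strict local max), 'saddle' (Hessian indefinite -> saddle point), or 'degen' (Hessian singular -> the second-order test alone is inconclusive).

Compute the Hessian H = grad^2 f:
  H = [[4, 0], [0, 7]]
Verify stationarity: grad f(x*) = H x* + g = (0, 0).
Eigenvalues of H: 4, 7.
Both eigenvalues > 0, so H is positive definite -> x* is a strict local min.

min


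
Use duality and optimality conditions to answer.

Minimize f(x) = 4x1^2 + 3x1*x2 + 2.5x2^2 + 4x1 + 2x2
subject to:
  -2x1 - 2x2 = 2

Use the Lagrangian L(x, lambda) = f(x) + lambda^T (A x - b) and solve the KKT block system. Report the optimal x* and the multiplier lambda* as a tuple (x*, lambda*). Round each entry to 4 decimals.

Form the Lagrangian:
  L(x, lambda) = (1/2) x^T Q x + c^T x + lambda^T (A x - b)
Stationarity (grad_x L = 0): Q x + c + A^T lambda = 0.
Primal feasibility: A x = b.

This gives the KKT block system:
  [ Q   A^T ] [ x     ]   [-c ]
  [ A    0  ] [ lambda ] = [ b ]

Solving the linear system:
  x*      = (-0.5714, -0.4286)
  lambda* = (-0.9286)
  f(x*)   = -0.6429

x* = (-0.5714, -0.4286), lambda* = (-0.9286)


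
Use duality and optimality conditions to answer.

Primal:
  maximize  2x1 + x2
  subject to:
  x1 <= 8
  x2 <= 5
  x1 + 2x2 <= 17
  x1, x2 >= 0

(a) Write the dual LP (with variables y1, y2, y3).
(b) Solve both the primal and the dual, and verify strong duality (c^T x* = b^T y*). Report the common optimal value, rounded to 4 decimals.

The standard primal-dual pair for 'max c^T x s.t. A x <= b, x >= 0' is:
  Dual:  min b^T y  s.t.  A^T y >= c,  y >= 0.

So the dual LP is:
  minimize  8y1 + 5y2 + 17y3
  subject to:
    y1 + y3 >= 2
    y2 + 2y3 >= 1
    y1, y2, y3 >= 0

Solving the primal: x* = (8, 4.5).
  primal value c^T x* = 20.5.
Solving the dual: y* = (1.5, 0, 0.5).
  dual value b^T y* = 20.5.
Strong duality: c^T x* = b^T y*. Confirmed.

20.5


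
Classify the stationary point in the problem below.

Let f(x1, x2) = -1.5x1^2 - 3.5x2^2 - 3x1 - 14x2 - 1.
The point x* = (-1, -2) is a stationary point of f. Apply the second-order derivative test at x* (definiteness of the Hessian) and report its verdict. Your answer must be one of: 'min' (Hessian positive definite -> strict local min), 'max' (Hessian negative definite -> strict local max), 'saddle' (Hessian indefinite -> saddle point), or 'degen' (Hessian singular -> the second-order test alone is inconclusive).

Compute the Hessian H = grad^2 f:
  H = [[-3, 0], [0, -7]]
Verify stationarity: grad f(x*) = H x* + g = (0, 0).
Eigenvalues of H: -7, -3.
Both eigenvalues < 0, so H is negative definite -> x* is a strict local max.

max


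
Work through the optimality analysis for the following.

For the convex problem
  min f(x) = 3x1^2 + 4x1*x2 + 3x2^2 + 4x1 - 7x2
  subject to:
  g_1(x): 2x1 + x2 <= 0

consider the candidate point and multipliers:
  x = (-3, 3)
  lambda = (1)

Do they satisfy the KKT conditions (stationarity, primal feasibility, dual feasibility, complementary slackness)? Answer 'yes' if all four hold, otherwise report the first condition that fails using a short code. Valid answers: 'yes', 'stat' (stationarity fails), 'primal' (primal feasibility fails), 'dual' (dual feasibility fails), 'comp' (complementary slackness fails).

Gradient of f: grad f(x) = Q x + c = (-2, -1)
Constraint values g_i(x) = a_i^T x - b_i:
  g_1((-3, 3)) = -3
Stationarity residual: grad f(x) + sum_i lambda_i a_i = (0, 0)
  -> stationarity OK
Primal feasibility (all g_i <= 0): OK
Dual feasibility (all lambda_i >= 0): OK
Complementary slackness (lambda_i * g_i(x) = 0 for all i): FAILS

Verdict: the first failing condition is complementary_slackness -> comp.

comp


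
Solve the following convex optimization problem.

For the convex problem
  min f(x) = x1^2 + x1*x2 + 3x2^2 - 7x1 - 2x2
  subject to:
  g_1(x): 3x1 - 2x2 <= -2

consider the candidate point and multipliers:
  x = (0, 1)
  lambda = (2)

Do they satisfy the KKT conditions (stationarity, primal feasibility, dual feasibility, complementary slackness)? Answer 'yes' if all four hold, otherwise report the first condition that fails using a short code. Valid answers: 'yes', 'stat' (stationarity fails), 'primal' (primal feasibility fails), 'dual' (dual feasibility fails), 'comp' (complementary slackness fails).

Gradient of f: grad f(x) = Q x + c = (-6, 4)
Constraint values g_i(x) = a_i^T x - b_i:
  g_1((0, 1)) = 0
Stationarity residual: grad f(x) + sum_i lambda_i a_i = (0, 0)
  -> stationarity OK
Primal feasibility (all g_i <= 0): OK
Dual feasibility (all lambda_i >= 0): OK
Complementary slackness (lambda_i * g_i(x) = 0 for all i): OK

Verdict: yes, KKT holds.

yes


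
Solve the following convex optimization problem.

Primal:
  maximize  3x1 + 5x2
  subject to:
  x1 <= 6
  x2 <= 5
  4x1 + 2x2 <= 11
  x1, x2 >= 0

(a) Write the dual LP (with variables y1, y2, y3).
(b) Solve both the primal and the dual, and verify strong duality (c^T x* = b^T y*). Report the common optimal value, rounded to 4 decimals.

The standard primal-dual pair for 'max c^T x s.t. A x <= b, x >= 0' is:
  Dual:  min b^T y  s.t.  A^T y >= c,  y >= 0.

So the dual LP is:
  minimize  6y1 + 5y2 + 11y3
  subject to:
    y1 + 4y3 >= 3
    y2 + 2y3 >= 5
    y1, y2, y3 >= 0

Solving the primal: x* = (0.25, 5).
  primal value c^T x* = 25.75.
Solving the dual: y* = (0, 3.5, 0.75).
  dual value b^T y* = 25.75.
Strong duality: c^T x* = b^T y*. Confirmed.

25.75


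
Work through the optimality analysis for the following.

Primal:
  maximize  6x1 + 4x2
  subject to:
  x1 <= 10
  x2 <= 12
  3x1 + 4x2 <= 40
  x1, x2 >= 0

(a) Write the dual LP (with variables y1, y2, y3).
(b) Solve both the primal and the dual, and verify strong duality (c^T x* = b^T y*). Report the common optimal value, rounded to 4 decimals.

The standard primal-dual pair for 'max c^T x s.t. A x <= b, x >= 0' is:
  Dual:  min b^T y  s.t.  A^T y >= c,  y >= 0.

So the dual LP is:
  minimize  10y1 + 12y2 + 40y3
  subject to:
    y1 + 3y3 >= 6
    y2 + 4y3 >= 4
    y1, y2, y3 >= 0

Solving the primal: x* = (10, 2.5).
  primal value c^T x* = 70.
Solving the dual: y* = (3, 0, 1).
  dual value b^T y* = 70.
Strong duality: c^T x* = b^T y*. Confirmed.

70


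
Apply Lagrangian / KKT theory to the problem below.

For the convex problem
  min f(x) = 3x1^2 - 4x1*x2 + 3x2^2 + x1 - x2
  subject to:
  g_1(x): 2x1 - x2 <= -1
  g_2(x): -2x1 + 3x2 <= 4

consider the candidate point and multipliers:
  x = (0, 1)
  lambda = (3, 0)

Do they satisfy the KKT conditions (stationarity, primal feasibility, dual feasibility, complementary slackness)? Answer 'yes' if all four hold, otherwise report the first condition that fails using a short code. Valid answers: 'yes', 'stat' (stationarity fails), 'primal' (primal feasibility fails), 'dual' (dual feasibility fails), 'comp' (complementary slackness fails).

Gradient of f: grad f(x) = Q x + c = (-3, 5)
Constraint values g_i(x) = a_i^T x - b_i:
  g_1((0, 1)) = 0
  g_2((0, 1)) = -1
Stationarity residual: grad f(x) + sum_i lambda_i a_i = (3, 2)
  -> stationarity FAILS
Primal feasibility (all g_i <= 0): OK
Dual feasibility (all lambda_i >= 0): OK
Complementary slackness (lambda_i * g_i(x) = 0 for all i): OK

Verdict: the first failing condition is stationarity -> stat.

stat


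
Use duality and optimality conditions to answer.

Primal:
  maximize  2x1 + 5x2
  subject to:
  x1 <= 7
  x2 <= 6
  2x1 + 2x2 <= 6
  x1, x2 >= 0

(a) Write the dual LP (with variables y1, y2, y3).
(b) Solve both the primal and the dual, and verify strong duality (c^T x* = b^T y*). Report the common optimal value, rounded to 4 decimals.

The standard primal-dual pair for 'max c^T x s.t. A x <= b, x >= 0' is:
  Dual:  min b^T y  s.t.  A^T y >= c,  y >= 0.

So the dual LP is:
  minimize  7y1 + 6y2 + 6y3
  subject to:
    y1 + 2y3 >= 2
    y2 + 2y3 >= 5
    y1, y2, y3 >= 0

Solving the primal: x* = (0, 3).
  primal value c^T x* = 15.
Solving the dual: y* = (0, 0, 2.5).
  dual value b^T y* = 15.
Strong duality: c^T x* = b^T y*. Confirmed.

15


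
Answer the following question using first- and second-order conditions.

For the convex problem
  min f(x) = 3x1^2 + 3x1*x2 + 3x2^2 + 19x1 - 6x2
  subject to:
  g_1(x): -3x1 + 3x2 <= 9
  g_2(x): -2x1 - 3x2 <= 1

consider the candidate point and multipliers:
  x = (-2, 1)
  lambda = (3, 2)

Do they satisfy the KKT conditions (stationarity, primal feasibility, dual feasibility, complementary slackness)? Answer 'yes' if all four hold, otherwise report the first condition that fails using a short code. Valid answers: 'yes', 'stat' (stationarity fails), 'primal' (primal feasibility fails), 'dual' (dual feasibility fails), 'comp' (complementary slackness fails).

Gradient of f: grad f(x) = Q x + c = (10, -6)
Constraint values g_i(x) = a_i^T x - b_i:
  g_1((-2, 1)) = 0
  g_2((-2, 1)) = 0
Stationarity residual: grad f(x) + sum_i lambda_i a_i = (-3, -3)
  -> stationarity FAILS
Primal feasibility (all g_i <= 0): OK
Dual feasibility (all lambda_i >= 0): OK
Complementary slackness (lambda_i * g_i(x) = 0 for all i): OK

Verdict: the first failing condition is stationarity -> stat.

stat


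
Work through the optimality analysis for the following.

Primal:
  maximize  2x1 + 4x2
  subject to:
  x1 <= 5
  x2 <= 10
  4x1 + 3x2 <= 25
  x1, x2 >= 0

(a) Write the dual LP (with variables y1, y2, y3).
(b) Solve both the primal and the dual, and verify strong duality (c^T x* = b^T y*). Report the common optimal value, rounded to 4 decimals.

The standard primal-dual pair for 'max c^T x s.t. A x <= b, x >= 0' is:
  Dual:  min b^T y  s.t.  A^T y >= c,  y >= 0.

So the dual LP is:
  minimize  5y1 + 10y2 + 25y3
  subject to:
    y1 + 4y3 >= 2
    y2 + 3y3 >= 4
    y1, y2, y3 >= 0

Solving the primal: x* = (0, 8.3333).
  primal value c^T x* = 33.3333.
Solving the dual: y* = (0, 0, 1.3333).
  dual value b^T y* = 33.3333.
Strong duality: c^T x* = b^T y*. Confirmed.

33.3333


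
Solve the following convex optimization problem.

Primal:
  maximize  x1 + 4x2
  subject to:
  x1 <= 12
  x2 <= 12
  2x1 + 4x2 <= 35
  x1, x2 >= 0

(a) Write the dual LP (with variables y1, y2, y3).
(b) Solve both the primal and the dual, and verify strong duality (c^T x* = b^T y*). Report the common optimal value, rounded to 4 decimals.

The standard primal-dual pair for 'max c^T x s.t. A x <= b, x >= 0' is:
  Dual:  min b^T y  s.t.  A^T y >= c,  y >= 0.

So the dual LP is:
  minimize  12y1 + 12y2 + 35y3
  subject to:
    y1 + 2y3 >= 1
    y2 + 4y3 >= 4
    y1, y2, y3 >= 0

Solving the primal: x* = (0, 8.75).
  primal value c^T x* = 35.
Solving the dual: y* = (0, 0, 1).
  dual value b^T y* = 35.
Strong duality: c^T x* = b^T y*. Confirmed.

35


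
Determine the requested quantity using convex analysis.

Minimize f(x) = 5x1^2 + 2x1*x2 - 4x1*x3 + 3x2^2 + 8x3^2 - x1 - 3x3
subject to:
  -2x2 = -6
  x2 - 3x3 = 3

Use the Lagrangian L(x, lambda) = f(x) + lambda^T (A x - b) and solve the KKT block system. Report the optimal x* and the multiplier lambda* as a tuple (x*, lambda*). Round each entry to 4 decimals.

Form the Lagrangian:
  L(x, lambda) = (1/2) x^T Q x + c^T x + lambda^T (A x - b)
Stationarity (grad_x L = 0): Q x + c + A^T lambda = 0.
Primal feasibility: A x = b.

This gives the KKT block system:
  [ Q   A^T ] [ x     ]   [-c ]
  [ A    0  ] [ lambda ] = [ b ]

Solving the linear system:
  x*      = (-0.5, 3, 0)
  lambda* = (8.3333, -0.3333)
  f(x*)   = 25.75

x* = (-0.5, 3, 0), lambda* = (8.3333, -0.3333)


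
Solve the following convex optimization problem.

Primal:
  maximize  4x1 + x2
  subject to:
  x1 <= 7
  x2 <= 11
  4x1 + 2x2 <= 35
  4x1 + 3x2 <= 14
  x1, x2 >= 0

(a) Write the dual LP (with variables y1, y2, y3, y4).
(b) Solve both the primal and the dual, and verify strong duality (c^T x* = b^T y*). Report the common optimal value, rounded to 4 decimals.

The standard primal-dual pair for 'max c^T x s.t. A x <= b, x >= 0' is:
  Dual:  min b^T y  s.t.  A^T y >= c,  y >= 0.

So the dual LP is:
  minimize  7y1 + 11y2 + 35y3 + 14y4
  subject to:
    y1 + 4y3 + 4y4 >= 4
    y2 + 2y3 + 3y4 >= 1
    y1, y2, y3, y4 >= 0

Solving the primal: x* = (3.5, 0).
  primal value c^T x* = 14.
Solving the dual: y* = (0, 0, 0, 1).
  dual value b^T y* = 14.
Strong duality: c^T x* = b^T y*. Confirmed.

14


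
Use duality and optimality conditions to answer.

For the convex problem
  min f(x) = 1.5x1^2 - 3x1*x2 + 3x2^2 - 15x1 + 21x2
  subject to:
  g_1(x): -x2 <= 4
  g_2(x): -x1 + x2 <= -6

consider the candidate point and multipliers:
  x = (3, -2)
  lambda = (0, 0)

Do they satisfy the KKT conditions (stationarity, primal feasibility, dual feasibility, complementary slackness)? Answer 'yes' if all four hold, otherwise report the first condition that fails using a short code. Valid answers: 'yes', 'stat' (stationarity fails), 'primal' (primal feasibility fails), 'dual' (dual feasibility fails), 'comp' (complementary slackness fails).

Gradient of f: grad f(x) = Q x + c = (0, 0)
Constraint values g_i(x) = a_i^T x - b_i:
  g_1((3, -2)) = -2
  g_2((3, -2)) = 1
Stationarity residual: grad f(x) + sum_i lambda_i a_i = (0, 0)
  -> stationarity OK
Primal feasibility (all g_i <= 0): FAILS
Dual feasibility (all lambda_i >= 0): OK
Complementary slackness (lambda_i * g_i(x) = 0 for all i): OK

Verdict: the first failing condition is primal_feasibility -> primal.

primal


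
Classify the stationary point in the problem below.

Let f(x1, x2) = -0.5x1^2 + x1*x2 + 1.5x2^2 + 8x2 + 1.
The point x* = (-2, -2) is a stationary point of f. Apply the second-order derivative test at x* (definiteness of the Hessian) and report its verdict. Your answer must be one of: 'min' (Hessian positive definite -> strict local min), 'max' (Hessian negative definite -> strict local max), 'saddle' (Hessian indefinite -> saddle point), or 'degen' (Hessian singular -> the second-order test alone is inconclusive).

Compute the Hessian H = grad^2 f:
  H = [[-1, 1], [1, 3]]
Verify stationarity: grad f(x*) = H x* + g = (0, 0).
Eigenvalues of H: -1.2361, 3.2361.
Eigenvalues have mixed signs, so H is indefinite -> x* is a saddle point.

saddle


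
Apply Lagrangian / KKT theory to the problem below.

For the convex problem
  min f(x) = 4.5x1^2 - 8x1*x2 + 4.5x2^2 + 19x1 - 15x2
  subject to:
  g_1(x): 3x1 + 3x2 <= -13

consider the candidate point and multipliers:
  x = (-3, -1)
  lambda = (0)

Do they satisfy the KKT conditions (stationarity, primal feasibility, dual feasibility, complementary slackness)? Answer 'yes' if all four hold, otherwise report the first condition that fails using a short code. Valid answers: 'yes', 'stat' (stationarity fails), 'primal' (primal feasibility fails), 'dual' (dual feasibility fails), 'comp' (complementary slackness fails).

Gradient of f: grad f(x) = Q x + c = (0, 0)
Constraint values g_i(x) = a_i^T x - b_i:
  g_1((-3, -1)) = 1
Stationarity residual: grad f(x) + sum_i lambda_i a_i = (0, 0)
  -> stationarity OK
Primal feasibility (all g_i <= 0): FAILS
Dual feasibility (all lambda_i >= 0): OK
Complementary slackness (lambda_i * g_i(x) = 0 for all i): OK

Verdict: the first failing condition is primal_feasibility -> primal.

primal


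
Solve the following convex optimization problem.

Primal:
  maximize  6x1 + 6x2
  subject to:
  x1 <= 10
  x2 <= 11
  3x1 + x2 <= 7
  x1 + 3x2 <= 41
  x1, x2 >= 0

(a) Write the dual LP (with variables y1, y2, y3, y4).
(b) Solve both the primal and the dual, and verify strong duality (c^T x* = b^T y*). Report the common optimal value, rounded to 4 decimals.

The standard primal-dual pair for 'max c^T x s.t. A x <= b, x >= 0' is:
  Dual:  min b^T y  s.t.  A^T y >= c,  y >= 0.

So the dual LP is:
  minimize  10y1 + 11y2 + 7y3 + 41y4
  subject to:
    y1 + 3y3 + y4 >= 6
    y2 + y3 + 3y4 >= 6
    y1, y2, y3, y4 >= 0

Solving the primal: x* = (0, 7).
  primal value c^T x* = 42.
Solving the dual: y* = (0, 0, 6, 0).
  dual value b^T y* = 42.
Strong duality: c^T x* = b^T y*. Confirmed.

42


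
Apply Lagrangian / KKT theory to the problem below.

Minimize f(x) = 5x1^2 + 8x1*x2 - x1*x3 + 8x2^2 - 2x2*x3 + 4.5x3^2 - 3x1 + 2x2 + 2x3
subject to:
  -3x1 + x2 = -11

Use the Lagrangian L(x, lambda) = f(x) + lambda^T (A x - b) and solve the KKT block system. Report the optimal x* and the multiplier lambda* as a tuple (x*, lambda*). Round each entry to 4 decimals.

Form the Lagrangian:
  L(x, lambda) = (1/2) x^T Q x + c^T x + lambda^T (A x - b)
Stationarity (grad_x L = 0): Q x + c + A^T lambda = 0.
Primal feasibility: A x = b.

This gives the KKT block system:
  [ Q   A^T ] [ x     ]   [-c ]
  [ A    0  ] [ lambda ] = [ b ]

Solving the linear system:
  x*      = (3.0237, -1.9288, -0.3149)
  lambda* = (4.0407)
  f(x*)   = 15.4446

x* = (3.0237, -1.9288, -0.3149), lambda* = (4.0407)


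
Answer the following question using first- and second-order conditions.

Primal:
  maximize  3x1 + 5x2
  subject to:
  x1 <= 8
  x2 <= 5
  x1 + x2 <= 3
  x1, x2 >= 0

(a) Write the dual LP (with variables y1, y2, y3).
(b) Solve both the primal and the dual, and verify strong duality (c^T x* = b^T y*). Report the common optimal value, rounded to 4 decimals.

The standard primal-dual pair for 'max c^T x s.t. A x <= b, x >= 0' is:
  Dual:  min b^T y  s.t.  A^T y >= c,  y >= 0.

So the dual LP is:
  minimize  8y1 + 5y2 + 3y3
  subject to:
    y1 + y3 >= 3
    y2 + y3 >= 5
    y1, y2, y3 >= 0

Solving the primal: x* = (0, 3).
  primal value c^T x* = 15.
Solving the dual: y* = (0, 0, 5).
  dual value b^T y* = 15.
Strong duality: c^T x* = b^T y*. Confirmed.

15


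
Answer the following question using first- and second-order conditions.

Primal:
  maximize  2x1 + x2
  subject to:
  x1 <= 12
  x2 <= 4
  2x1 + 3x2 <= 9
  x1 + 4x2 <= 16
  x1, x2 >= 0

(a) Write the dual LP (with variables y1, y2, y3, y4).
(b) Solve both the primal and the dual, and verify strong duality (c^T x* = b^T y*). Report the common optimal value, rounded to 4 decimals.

The standard primal-dual pair for 'max c^T x s.t. A x <= b, x >= 0' is:
  Dual:  min b^T y  s.t.  A^T y >= c,  y >= 0.

So the dual LP is:
  minimize  12y1 + 4y2 + 9y3 + 16y4
  subject to:
    y1 + 2y3 + y4 >= 2
    y2 + 3y3 + 4y4 >= 1
    y1, y2, y3, y4 >= 0

Solving the primal: x* = (4.5, 0).
  primal value c^T x* = 9.
Solving the dual: y* = (0, 0, 1, 0).
  dual value b^T y* = 9.
Strong duality: c^T x* = b^T y*. Confirmed.

9


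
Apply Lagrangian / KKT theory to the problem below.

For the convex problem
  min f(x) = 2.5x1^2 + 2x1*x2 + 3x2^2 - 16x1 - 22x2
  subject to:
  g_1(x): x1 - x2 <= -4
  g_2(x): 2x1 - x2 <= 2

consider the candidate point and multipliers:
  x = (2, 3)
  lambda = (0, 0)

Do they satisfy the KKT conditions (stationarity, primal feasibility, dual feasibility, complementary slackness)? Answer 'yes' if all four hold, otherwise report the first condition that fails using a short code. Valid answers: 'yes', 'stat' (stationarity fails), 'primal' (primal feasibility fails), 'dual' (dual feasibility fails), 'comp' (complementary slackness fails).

Gradient of f: grad f(x) = Q x + c = (0, 0)
Constraint values g_i(x) = a_i^T x - b_i:
  g_1((2, 3)) = 3
  g_2((2, 3)) = -1
Stationarity residual: grad f(x) + sum_i lambda_i a_i = (0, 0)
  -> stationarity OK
Primal feasibility (all g_i <= 0): FAILS
Dual feasibility (all lambda_i >= 0): OK
Complementary slackness (lambda_i * g_i(x) = 0 for all i): OK

Verdict: the first failing condition is primal_feasibility -> primal.

primal


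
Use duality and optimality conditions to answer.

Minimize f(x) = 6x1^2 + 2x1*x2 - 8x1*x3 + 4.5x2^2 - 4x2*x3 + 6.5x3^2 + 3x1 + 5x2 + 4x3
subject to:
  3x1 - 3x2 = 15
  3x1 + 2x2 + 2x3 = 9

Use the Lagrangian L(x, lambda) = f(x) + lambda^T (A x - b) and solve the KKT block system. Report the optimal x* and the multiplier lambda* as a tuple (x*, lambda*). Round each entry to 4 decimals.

Form the Lagrangian:
  L(x, lambda) = (1/2) x^T Q x + c^T x + lambda^T (A x - b)
Stationarity (grad_x L = 0): Q x + c + A^T lambda = 0.
Primal feasibility: A x = b.

This gives the KKT block system:
  [ Q   A^T ] [ x     ]   [-c ]
  [ A    0  ] [ lambda ] = [ b ]

Solving the linear system:
  x*      = (3.1865, -1.8135, 1.5338)
  lambda* = (-5.5955, -2.8511)
  f(x*)   = 58.1098

x* = (3.1865, -1.8135, 1.5338), lambda* = (-5.5955, -2.8511)


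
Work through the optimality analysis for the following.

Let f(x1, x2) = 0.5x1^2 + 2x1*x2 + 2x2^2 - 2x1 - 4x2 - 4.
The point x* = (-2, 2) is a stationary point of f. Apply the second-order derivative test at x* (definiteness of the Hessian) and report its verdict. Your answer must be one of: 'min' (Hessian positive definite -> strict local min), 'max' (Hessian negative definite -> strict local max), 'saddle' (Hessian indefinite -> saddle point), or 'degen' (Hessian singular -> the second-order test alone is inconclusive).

Compute the Hessian H = grad^2 f:
  H = [[1, 2], [2, 4]]
Verify stationarity: grad f(x*) = H x* + g = (0, 0).
Eigenvalues of H: 0, 5.
H has a zero eigenvalue (singular; positive semidefinite but not definite), so H is neither positive definite, negative definite, nor indefinite. The second-order test alone is inconclusive -> degen.
(Indeed, f is constant along the null direction of H through x*, so x* is not a strict local extremum.)

degen


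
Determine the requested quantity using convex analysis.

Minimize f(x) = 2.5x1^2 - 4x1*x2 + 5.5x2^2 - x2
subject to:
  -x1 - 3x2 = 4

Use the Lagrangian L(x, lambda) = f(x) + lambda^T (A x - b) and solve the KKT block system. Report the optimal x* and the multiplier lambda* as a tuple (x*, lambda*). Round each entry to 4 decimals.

Form the Lagrangian:
  L(x, lambda) = (1/2) x^T Q x + c^T x + lambda^T (A x - b)
Stationarity (grad_x L = 0): Q x + c + A^T lambda = 0.
Primal feasibility: A x = b.

This gives the KKT block system:
  [ Q   A^T ] [ x     ]   [-c ]
  [ A    0  ] [ lambda ] = [ b ]

Solving the linear system:
  x*      = (-1.1875, -0.9375)
  lambda* = (-2.1875)
  f(x*)   = 4.8437

x* = (-1.1875, -0.9375), lambda* = (-2.1875)


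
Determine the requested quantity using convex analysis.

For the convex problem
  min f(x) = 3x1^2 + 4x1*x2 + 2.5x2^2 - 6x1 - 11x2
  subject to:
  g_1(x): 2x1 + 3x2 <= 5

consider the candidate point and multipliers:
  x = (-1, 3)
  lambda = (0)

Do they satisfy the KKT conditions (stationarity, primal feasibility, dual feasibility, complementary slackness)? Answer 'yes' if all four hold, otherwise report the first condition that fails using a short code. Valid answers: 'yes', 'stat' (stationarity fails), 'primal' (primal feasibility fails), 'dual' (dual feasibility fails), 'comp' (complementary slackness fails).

Gradient of f: grad f(x) = Q x + c = (0, 0)
Constraint values g_i(x) = a_i^T x - b_i:
  g_1((-1, 3)) = 2
Stationarity residual: grad f(x) + sum_i lambda_i a_i = (0, 0)
  -> stationarity OK
Primal feasibility (all g_i <= 0): FAILS
Dual feasibility (all lambda_i >= 0): OK
Complementary slackness (lambda_i * g_i(x) = 0 for all i): OK

Verdict: the first failing condition is primal_feasibility -> primal.

primal


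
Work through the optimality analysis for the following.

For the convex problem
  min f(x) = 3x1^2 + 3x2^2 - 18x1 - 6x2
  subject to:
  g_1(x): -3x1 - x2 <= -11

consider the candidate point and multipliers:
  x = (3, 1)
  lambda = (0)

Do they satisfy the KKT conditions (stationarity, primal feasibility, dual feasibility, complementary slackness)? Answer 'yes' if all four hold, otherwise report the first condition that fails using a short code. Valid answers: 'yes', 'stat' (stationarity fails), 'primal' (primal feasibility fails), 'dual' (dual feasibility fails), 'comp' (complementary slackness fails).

Gradient of f: grad f(x) = Q x + c = (0, 0)
Constraint values g_i(x) = a_i^T x - b_i:
  g_1((3, 1)) = 1
Stationarity residual: grad f(x) + sum_i lambda_i a_i = (0, 0)
  -> stationarity OK
Primal feasibility (all g_i <= 0): FAILS
Dual feasibility (all lambda_i >= 0): OK
Complementary slackness (lambda_i * g_i(x) = 0 for all i): OK

Verdict: the first failing condition is primal_feasibility -> primal.

primal


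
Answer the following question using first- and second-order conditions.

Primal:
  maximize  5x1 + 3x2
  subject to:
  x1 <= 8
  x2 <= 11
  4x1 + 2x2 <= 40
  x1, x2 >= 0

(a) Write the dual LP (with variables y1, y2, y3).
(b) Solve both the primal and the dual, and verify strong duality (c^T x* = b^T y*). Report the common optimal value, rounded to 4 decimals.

The standard primal-dual pair for 'max c^T x s.t. A x <= b, x >= 0' is:
  Dual:  min b^T y  s.t.  A^T y >= c,  y >= 0.

So the dual LP is:
  minimize  8y1 + 11y2 + 40y3
  subject to:
    y1 + 4y3 >= 5
    y2 + 2y3 >= 3
    y1, y2, y3 >= 0

Solving the primal: x* = (4.5, 11).
  primal value c^T x* = 55.5.
Solving the dual: y* = (0, 0.5, 1.25).
  dual value b^T y* = 55.5.
Strong duality: c^T x* = b^T y*. Confirmed.

55.5


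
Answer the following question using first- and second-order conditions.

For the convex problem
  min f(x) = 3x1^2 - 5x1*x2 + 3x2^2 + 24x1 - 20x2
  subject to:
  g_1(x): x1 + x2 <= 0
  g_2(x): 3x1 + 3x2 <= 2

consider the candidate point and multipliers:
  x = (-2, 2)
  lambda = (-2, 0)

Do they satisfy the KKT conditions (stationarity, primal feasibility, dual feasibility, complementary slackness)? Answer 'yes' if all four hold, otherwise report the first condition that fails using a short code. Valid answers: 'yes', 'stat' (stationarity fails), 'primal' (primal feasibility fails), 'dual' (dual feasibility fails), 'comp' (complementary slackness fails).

Gradient of f: grad f(x) = Q x + c = (2, 2)
Constraint values g_i(x) = a_i^T x - b_i:
  g_1((-2, 2)) = 0
  g_2((-2, 2)) = -2
Stationarity residual: grad f(x) + sum_i lambda_i a_i = (0, 0)
  -> stationarity OK
Primal feasibility (all g_i <= 0): OK
Dual feasibility (all lambda_i >= 0): FAILS
Complementary slackness (lambda_i * g_i(x) = 0 for all i): OK

Verdict: the first failing condition is dual_feasibility -> dual.

dual


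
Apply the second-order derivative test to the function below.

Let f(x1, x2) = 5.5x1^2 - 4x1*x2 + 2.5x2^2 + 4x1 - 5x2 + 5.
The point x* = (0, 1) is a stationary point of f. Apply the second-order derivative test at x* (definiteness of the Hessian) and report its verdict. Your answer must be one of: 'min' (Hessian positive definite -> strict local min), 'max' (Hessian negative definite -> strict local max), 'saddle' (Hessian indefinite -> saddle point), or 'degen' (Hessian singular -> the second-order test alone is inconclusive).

Compute the Hessian H = grad^2 f:
  H = [[11, -4], [-4, 5]]
Verify stationarity: grad f(x*) = H x* + g = (0, 0).
Eigenvalues of H: 3, 13.
Both eigenvalues > 0, so H is positive definite -> x* is a strict local min.

min


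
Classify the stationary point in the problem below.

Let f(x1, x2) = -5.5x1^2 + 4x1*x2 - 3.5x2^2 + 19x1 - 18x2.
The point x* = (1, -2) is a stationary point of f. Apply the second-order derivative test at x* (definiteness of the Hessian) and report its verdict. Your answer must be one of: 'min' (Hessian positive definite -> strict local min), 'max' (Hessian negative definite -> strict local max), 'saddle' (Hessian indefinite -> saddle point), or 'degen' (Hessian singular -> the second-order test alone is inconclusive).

Compute the Hessian H = grad^2 f:
  H = [[-11, 4], [4, -7]]
Verify stationarity: grad f(x*) = H x* + g = (0, 0).
Eigenvalues of H: -13.4721, -4.5279.
Both eigenvalues < 0, so H is negative definite -> x* is a strict local max.

max


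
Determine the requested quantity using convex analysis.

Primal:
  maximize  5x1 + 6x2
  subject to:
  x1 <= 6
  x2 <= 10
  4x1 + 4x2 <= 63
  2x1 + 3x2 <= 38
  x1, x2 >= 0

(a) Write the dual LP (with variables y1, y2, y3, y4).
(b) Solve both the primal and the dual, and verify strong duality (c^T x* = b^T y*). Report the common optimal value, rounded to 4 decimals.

The standard primal-dual pair for 'max c^T x s.t. A x <= b, x >= 0' is:
  Dual:  min b^T y  s.t.  A^T y >= c,  y >= 0.

So the dual LP is:
  minimize  6y1 + 10y2 + 63y3 + 38y4
  subject to:
    y1 + 4y3 + 2y4 >= 5
    y2 + 4y3 + 3y4 >= 6
    y1, y2, y3, y4 >= 0

Solving the primal: x* = (6, 8.6667).
  primal value c^T x* = 82.
Solving the dual: y* = (1, 0, 0, 2).
  dual value b^T y* = 82.
Strong duality: c^T x* = b^T y*. Confirmed.

82


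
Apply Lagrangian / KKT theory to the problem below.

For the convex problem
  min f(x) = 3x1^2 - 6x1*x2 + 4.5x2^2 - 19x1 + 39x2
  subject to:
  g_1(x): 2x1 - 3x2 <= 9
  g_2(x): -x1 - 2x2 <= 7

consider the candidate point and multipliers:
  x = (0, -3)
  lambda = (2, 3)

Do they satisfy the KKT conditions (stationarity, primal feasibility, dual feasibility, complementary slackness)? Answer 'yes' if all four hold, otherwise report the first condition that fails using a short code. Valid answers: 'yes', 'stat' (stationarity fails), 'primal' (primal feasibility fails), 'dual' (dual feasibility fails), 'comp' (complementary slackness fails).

Gradient of f: grad f(x) = Q x + c = (-1, 12)
Constraint values g_i(x) = a_i^T x - b_i:
  g_1((0, -3)) = 0
  g_2((0, -3)) = -1
Stationarity residual: grad f(x) + sum_i lambda_i a_i = (0, 0)
  -> stationarity OK
Primal feasibility (all g_i <= 0): OK
Dual feasibility (all lambda_i >= 0): OK
Complementary slackness (lambda_i * g_i(x) = 0 for all i): FAILS

Verdict: the first failing condition is complementary_slackness -> comp.

comp


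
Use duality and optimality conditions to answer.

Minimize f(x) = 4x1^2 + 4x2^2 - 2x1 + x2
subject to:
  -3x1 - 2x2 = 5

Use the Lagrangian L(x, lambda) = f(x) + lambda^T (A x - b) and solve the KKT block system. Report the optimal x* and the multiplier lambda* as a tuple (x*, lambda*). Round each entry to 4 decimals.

Form the Lagrangian:
  L(x, lambda) = (1/2) x^T Q x + c^T x + lambda^T (A x - b)
Stationarity (grad_x L = 0): Q x + c + A^T lambda = 0.
Primal feasibility: A x = b.

This gives the KKT block system:
  [ Q   A^T ] [ x     ]   [-c ]
  [ A    0  ] [ lambda ] = [ b ]

Solving the linear system:
  x*      = (-1.0192, -0.9712)
  lambda* = (-3.3846)
  f(x*)   = 8.9952

x* = (-1.0192, -0.9712), lambda* = (-3.3846)


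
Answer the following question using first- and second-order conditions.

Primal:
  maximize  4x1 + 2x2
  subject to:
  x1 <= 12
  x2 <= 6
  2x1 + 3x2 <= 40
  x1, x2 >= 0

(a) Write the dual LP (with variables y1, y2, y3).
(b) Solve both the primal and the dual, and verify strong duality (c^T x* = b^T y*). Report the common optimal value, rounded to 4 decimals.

The standard primal-dual pair for 'max c^T x s.t. A x <= b, x >= 0' is:
  Dual:  min b^T y  s.t.  A^T y >= c,  y >= 0.

So the dual LP is:
  minimize  12y1 + 6y2 + 40y3
  subject to:
    y1 + 2y3 >= 4
    y2 + 3y3 >= 2
    y1, y2, y3 >= 0

Solving the primal: x* = (12, 5.3333).
  primal value c^T x* = 58.6667.
Solving the dual: y* = (2.6667, 0, 0.6667).
  dual value b^T y* = 58.6667.
Strong duality: c^T x* = b^T y*. Confirmed.

58.6667


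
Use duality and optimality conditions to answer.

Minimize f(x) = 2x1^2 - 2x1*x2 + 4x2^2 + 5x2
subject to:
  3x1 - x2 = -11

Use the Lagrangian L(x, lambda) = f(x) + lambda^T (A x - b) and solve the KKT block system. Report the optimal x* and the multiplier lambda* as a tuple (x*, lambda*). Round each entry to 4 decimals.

Form the Lagrangian:
  L(x, lambda) = (1/2) x^T Q x + c^T x + lambda^T (A x - b)
Stationarity (grad_x L = 0): Q x + c + A^T lambda = 0.
Primal feasibility: A x = b.

This gives the KKT block system:
  [ Q   A^T ] [ x     ]   [-c ]
  [ A    0  ] [ lambda ] = [ b ]

Solving the linear system:
  x*      = (-4.0156, -1.0469)
  lambda* = (4.6562)
  f(x*)   = 22.9922

x* = (-4.0156, -1.0469), lambda* = (4.6562)


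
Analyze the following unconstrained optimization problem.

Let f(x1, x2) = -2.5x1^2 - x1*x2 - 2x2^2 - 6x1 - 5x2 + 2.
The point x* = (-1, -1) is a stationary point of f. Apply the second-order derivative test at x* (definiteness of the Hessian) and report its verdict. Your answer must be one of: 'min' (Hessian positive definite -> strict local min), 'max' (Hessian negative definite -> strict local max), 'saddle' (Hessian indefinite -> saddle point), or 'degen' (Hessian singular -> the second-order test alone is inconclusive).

Compute the Hessian H = grad^2 f:
  H = [[-5, -1], [-1, -4]]
Verify stationarity: grad f(x*) = H x* + g = (0, 0).
Eigenvalues of H: -5.618, -3.382.
Both eigenvalues < 0, so H is negative definite -> x* is a strict local max.

max
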